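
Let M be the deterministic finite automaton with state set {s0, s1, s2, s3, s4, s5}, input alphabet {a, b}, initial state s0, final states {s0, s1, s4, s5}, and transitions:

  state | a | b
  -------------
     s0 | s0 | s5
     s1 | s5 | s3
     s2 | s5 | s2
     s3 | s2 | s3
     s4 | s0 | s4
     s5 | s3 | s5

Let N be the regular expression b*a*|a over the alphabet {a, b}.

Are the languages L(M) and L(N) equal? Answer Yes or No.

The string ab is accepted by M but rejected by N.
So L(M) ≠ L(N).

No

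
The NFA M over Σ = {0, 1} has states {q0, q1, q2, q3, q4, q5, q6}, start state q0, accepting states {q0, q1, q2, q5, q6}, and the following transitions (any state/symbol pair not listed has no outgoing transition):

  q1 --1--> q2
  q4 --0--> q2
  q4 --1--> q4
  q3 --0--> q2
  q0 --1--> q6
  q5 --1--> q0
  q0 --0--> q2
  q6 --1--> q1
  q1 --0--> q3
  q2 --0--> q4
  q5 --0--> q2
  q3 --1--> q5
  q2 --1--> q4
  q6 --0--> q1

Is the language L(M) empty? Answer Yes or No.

The empty string ε is accepted: the run q0 ends in the accepting state q0.
Since at least one string is accepted, L(M) is not empty.

No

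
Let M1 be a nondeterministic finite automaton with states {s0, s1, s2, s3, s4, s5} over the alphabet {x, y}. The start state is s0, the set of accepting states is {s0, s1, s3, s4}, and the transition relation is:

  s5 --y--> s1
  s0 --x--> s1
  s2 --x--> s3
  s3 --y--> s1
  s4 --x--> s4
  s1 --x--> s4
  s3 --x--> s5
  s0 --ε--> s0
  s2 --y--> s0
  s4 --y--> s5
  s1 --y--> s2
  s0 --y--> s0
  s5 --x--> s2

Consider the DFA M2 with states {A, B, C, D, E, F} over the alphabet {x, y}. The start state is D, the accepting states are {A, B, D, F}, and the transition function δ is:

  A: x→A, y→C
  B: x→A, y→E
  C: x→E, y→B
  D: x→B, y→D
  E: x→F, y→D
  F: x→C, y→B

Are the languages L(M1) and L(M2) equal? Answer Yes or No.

Exploring the product automaton M1 × M2 from the start pair (s0, D), following both machines on each input symbol, reaches 6 state pairs: (s0, D), (s1, B), (s4, A), (s2, E), (s5, C), (s3, F).
M1 accepts in {s0, s1, s3, s4} and M2 accepts in {A, B, D, F}. In every reachable pair the two components are either both accepting — (s0, D), (s1, B), (s4, A), (s3, F) — or both non-accepting, so no string is accepted by exactly one of the machines: L(M1) \ L(M2) and L(M2) \ L(M1) are both empty.
Hence every string is accepted by M1 iff it is accepted by M2, and the two languages coincide.

Yes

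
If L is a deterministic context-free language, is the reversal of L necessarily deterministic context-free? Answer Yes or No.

L = {c bⁿaⁿ : n≥0} ∪ {d b²ⁿaⁿ : n≥0} is a DCFL: the first symbol tells a deterministic PDA whether to pop one or two b's per a. Its reversal Lᴿ = {aⁿbⁿ c : n≥0} ∪ {aⁿb²ⁿ d : n≥0} is not. DCFLs are closed under right quotient by regular languages, and Lᴿ/{c, d} = {aⁿbⁿ : n≥0} ∪ {aⁿb²ⁿ : n≥0} — the standard context-free language accepted by no deterministic PDA (intuitively the machine would have to commit to a b-to-a ratio before the distinguishing marker arrives; formally, a DPDA for it would have a single run on aⁿb²ⁿ, accepting after the prefix aⁿbⁿ and accepting again after n more b's; an ordinary PDA that simulates it on a's and b's and, at any moment when it is accepting, may switch to reading only a fresh letter e while feeding each e to the simulation as a b, would accept aⁱbʲeᵏ (k≥1) exactly when both aⁱbʲ and aⁱbʲ⁺ᵏ are in the language, i.e. its language intersected with the regular set a*b*e⁺ would be exactly {aⁿbⁿeⁿ : n≥1} — impossible, since context-free languages are closed under intersection with regular sets and {aⁿbⁿeⁿ} is not context-free). So Lᴿ cannot be a DCFL.

No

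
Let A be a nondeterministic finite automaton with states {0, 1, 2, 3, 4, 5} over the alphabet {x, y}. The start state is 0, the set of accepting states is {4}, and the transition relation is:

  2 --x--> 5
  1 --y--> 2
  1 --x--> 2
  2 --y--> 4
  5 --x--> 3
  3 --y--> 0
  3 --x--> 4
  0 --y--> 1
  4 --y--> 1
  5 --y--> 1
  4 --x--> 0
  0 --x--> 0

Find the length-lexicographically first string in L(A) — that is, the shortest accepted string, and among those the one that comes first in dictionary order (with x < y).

yxy

A breadth-first search from 0 reaches an accepting state first via the path 0 → 1 → 2 → 4 on input yxy.
No string of length < 3 is accepted (BFS exhausts all shorter strings without reaching an accepting state), and yxy is the lexicographically least accepting string of length 3.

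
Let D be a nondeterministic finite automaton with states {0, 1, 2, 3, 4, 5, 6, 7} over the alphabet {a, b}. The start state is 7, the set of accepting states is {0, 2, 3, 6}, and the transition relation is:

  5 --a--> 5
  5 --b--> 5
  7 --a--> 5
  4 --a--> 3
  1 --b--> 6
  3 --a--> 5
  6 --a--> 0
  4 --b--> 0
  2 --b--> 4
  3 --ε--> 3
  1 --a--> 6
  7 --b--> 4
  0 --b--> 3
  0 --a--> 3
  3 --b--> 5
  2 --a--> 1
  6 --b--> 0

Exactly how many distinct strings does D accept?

The useful subgraph on states {0, 3, 4, 7} is acyclic, so L(D) is finite; the longest accepting path visits 4 useful states, giving maximum string length 3.
Counting accepting paths from 7 by length: 2 of length 2, 2 of length 3. Total 4.

4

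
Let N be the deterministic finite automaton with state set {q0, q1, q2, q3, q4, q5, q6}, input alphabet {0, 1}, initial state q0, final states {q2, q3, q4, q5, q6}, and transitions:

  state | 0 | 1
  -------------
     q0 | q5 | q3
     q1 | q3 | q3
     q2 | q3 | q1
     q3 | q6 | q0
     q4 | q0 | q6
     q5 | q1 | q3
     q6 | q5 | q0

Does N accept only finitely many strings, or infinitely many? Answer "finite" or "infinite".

State q0 is reachable from the start and can reach an accepting state, and it lies on the cycle q0 → q3 → q0.
Traversing that cycle any number of times yields accepted strings of unbounded length, so the language is infinite.

infinite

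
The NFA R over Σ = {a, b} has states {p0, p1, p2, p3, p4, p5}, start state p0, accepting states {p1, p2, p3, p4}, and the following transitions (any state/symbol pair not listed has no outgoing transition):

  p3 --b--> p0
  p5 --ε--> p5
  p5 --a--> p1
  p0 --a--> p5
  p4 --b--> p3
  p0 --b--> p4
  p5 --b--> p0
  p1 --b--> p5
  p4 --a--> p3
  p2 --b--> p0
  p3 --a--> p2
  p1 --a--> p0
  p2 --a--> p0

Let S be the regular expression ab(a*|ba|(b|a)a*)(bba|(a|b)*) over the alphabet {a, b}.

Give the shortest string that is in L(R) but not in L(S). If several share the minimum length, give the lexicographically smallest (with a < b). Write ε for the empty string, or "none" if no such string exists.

The string b is accepted by R but not by S.
No shorter string lies in the difference, and b is the lexicographically first length-1 string in L(R) \ L(S).

b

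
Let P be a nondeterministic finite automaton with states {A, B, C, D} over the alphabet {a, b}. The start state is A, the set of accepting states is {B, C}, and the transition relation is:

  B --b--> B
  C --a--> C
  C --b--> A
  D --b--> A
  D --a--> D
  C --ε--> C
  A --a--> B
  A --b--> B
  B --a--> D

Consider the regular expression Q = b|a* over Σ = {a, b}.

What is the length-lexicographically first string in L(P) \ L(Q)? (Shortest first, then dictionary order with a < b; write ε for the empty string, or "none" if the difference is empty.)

The string ab is accepted by P but not by Q.
No shorter string lies in the difference, and ab is the lexicographically first length-2 string in L(P) \ L(Q).

ab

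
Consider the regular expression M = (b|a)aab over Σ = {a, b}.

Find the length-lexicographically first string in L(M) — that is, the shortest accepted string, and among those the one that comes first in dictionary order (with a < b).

By inspection of the expression, no string of length less than 4 matches, and aaab is the lexicographically first match of length 4.

aaab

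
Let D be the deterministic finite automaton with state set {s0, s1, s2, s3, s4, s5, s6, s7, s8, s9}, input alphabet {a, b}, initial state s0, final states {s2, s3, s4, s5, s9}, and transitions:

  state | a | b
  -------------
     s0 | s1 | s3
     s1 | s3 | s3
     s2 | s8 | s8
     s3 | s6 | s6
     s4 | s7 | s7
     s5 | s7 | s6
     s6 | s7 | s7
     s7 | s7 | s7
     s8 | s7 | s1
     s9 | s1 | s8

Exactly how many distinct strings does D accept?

The useful subgraph on states {s0, s1, s3} is acyclic, so L(D) is finite; the longest accepting path visits 3 useful states, giving maximum string length 2.
Counting accepting paths from s0 by length: 1 of length 1, 2 of length 2. Total 3.

3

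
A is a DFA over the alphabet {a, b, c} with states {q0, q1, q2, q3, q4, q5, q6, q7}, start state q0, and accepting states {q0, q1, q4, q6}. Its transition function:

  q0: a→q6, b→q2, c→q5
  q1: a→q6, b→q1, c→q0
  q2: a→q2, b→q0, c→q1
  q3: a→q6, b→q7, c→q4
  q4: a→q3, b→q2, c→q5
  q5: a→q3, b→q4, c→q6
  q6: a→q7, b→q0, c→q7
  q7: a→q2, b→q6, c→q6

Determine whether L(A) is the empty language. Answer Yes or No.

The empty string ε is accepted: the run q0 ends in the accepting state q0.
Since at least one string is accepted, L(A) is not empty.

No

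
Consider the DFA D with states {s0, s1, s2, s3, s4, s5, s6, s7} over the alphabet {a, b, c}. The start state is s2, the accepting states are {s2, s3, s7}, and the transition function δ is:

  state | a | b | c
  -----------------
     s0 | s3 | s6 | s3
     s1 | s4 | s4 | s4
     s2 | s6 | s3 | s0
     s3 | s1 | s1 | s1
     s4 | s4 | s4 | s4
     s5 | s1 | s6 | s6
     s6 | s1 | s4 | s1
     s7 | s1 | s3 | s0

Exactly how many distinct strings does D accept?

4

The useful subgraph on states {s0, s2, s3} is acyclic, so L(D) is finite; the longest accepting path visits 3 useful states, giving maximum string length 2.
Counting accepting paths from s2 by length: 1 of length 0, 1 of length 1, 2 of length 2. Total 4.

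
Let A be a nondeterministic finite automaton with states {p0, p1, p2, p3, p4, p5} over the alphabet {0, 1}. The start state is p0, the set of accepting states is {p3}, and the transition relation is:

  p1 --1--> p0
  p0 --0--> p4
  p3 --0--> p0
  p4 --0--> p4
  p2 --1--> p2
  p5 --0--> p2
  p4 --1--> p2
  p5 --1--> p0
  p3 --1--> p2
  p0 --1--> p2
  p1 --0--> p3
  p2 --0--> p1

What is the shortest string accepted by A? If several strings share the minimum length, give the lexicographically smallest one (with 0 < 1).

100

A breadth-first search from p0 reaches an accepting state first via the path p0 → p2 → p1 → p3 on input 100.
No string of length < 3 is accepted (BFS exhausts all shorter strings without reaching an accepting state), and 100 is the lexicographically least accepting string of length 3.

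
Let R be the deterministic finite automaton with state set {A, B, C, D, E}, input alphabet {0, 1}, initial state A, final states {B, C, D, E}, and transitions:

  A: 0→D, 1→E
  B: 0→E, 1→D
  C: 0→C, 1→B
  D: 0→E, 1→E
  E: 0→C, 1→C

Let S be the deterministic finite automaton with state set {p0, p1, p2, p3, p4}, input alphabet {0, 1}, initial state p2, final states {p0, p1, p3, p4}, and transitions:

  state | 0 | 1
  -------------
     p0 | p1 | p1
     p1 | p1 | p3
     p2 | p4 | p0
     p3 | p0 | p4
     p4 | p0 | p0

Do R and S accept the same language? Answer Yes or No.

Yes

Exploring the product automaton R × S from the start pair (A, p2), following both machines on each input symbol, reaches 5 state pairs: (A, p2), (D, p4), (E, p0), (C, p1), (B, p3).
R accepts in {B, C, D, E} and S accepts in {p0, p1, p3, p4}. In every reachable pair the two components are either both accepting — (D, p4), (E, p0), (C, p1), (B, p3) — or both non-accepting, so no string is accepted by exactly one of the machines: L(R) \ L(S) and L(S) \ L(R) are both empty.
Hence every string is accepted by R iff it is accepted by S, and the two languages coincide.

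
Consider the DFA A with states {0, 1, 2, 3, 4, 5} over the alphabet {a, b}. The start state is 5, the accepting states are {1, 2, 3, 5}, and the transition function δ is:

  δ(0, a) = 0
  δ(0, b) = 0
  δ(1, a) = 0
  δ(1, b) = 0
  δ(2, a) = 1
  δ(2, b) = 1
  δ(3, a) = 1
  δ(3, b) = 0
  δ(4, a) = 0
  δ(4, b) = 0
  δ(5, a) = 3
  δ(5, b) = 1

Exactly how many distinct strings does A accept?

4

The useful subgraph on states {1, 3, 5} is acyclic, so L(A) is finite; the longest accepting path visits 3 useful states, giving maximum string length 2.
Counting accepting paths from 5 by length: 1 of length 0, 2 of length 1, 1 of length 2. Total 4.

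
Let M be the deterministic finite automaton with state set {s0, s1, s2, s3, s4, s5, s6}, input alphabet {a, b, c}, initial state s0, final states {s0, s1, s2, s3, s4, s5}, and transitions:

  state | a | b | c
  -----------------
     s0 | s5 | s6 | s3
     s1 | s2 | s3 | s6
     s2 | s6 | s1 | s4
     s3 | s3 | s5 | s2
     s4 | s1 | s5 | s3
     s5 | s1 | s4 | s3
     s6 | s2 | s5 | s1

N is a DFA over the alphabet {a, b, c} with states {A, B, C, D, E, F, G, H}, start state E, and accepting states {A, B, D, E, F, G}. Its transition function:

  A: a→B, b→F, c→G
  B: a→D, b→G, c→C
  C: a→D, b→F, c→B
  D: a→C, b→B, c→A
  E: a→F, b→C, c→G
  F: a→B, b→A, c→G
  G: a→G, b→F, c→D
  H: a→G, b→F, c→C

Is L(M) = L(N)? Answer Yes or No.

Yes

Exploring the product automaton M × N from the start pair (s0, E), following both machines on each input symbol, reaches 7 state pairs: (s0, E), (s5, F), (s6, C), (s3, G), (s1, B), (s4, A), (s2, D).
M accepts in {s0, s1, s2, s3, s4, s5} and N accepts in {A, B, D, E, F, G}. In every reachable pair the two components are either both accepting — (s0, E), (s5, F), (s3, G), (s1, B), (s4, A), (s2, D) — or both non-accepting, so no string is accepted by exactly one of the machines: L(M) \ L(N) and L(N) \ L(M) are both empty.
Hence every string is accepted by M iff it is accepted by N, and the two languages coincide.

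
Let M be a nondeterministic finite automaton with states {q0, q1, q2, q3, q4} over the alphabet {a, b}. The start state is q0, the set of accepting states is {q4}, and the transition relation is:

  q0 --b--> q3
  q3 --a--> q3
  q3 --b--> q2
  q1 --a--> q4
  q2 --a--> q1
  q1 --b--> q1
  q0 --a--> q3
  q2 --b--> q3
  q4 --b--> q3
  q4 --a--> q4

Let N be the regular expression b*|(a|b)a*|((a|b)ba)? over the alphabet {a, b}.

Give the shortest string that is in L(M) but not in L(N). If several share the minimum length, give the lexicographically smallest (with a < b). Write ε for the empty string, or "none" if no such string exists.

The string abaa is accepted by M but not by N.
No shorter string lies in the difference, and abaa is the lexicographically first length-4 string in L(M) \ L(N).

abaa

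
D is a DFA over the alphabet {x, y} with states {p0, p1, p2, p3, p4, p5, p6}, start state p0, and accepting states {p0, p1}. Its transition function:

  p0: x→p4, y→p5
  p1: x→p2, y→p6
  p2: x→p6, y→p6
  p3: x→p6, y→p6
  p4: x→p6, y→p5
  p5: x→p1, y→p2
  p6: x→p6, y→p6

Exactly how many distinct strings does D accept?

The useful subgraph on states {p0, p1, p4, p5} is acyclic, so L(D) is finite; the longest accepting path visits 4 useful states, giving maximum string length 3.
Counting accepting paths from p0 by length: 1 of length 0, 1 of length 2, 1 of length 3. Total 3.

3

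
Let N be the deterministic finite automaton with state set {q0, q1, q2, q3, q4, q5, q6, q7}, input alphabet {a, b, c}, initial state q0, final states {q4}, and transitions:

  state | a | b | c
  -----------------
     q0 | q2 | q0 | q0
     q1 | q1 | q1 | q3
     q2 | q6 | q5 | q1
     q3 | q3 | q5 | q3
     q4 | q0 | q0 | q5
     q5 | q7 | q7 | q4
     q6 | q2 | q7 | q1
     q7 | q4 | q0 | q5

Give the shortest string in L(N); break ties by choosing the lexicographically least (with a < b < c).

A breadth-first search from q0 reaches an accepting state first via the path q0 → q2 → q5 → q4 on input abc.
No string of length < 3 is accepted (BFS exhausts all shorter strings without reaching an accepting state), and abc is the lexicographically least accepting string of length 3.

abc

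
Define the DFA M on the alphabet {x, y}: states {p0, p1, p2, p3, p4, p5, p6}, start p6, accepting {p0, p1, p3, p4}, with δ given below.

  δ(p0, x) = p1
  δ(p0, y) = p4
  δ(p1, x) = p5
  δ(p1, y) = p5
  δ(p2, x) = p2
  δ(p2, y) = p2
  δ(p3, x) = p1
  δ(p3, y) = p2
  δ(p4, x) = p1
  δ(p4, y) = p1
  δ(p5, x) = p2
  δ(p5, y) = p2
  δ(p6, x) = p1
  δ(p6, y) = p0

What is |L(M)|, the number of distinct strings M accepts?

6

The useful subgraph on states {p0, p1, p4, p6} is acyclic, so L(M) is finite; the longest accepting path visits 4 useful states, giving maximum string length 3.
Counting accepting paths from p6 by length: 2 of length 1, 2 of length 2, 2 of length 3. Total 6.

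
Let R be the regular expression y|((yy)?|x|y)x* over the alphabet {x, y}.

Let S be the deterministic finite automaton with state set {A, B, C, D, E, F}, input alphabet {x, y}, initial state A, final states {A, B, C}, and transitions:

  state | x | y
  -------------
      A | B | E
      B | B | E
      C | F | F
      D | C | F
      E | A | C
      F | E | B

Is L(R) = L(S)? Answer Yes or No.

No

The string y is accepted by R but rejected by S.
So L(R) ≠ L(S).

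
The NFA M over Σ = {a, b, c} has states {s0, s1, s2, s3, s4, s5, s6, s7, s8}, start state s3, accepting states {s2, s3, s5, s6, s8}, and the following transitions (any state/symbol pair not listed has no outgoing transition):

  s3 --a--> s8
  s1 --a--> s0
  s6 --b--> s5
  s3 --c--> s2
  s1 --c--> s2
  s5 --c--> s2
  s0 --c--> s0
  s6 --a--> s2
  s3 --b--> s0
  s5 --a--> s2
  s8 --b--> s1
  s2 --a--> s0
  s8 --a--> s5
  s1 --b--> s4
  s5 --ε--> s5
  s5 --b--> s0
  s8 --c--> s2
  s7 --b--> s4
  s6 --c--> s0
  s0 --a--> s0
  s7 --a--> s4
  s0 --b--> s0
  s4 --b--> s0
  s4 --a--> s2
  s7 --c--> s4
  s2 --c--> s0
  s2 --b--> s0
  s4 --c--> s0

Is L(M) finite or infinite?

finite

The useful states (reachable from s3 and able to reach an accepting state) are {s1, s2, s3, s4, s5, s8}.
Restricted to these states the transition graph has no cycle, so every accepting path has bounded length and L is finite.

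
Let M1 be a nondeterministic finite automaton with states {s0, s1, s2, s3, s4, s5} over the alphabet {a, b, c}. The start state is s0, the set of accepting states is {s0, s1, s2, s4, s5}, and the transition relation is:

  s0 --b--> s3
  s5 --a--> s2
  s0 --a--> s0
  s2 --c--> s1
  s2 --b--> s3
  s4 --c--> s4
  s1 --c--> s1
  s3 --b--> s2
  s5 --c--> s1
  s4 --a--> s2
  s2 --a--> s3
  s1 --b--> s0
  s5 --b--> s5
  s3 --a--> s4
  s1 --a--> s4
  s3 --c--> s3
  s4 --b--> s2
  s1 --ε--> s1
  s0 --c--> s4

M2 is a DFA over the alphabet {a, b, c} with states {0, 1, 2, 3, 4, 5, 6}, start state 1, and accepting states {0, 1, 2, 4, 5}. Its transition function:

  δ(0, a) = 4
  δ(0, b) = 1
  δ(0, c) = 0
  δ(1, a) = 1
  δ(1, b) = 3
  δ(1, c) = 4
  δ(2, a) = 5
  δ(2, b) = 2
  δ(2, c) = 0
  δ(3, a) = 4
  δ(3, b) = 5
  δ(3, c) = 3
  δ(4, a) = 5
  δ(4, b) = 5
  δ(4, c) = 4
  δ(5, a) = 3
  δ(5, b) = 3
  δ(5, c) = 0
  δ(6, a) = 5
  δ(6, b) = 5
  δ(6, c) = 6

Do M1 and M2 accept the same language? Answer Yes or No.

Exploring the product automaton M1 × M2 from the start pair (s0, 1), following both machines on each input symbol, reaches 5 state pairs: (s0, 1), (s3, 3), (s4, 4), (s2, 5), (s1, 0).
M1 accepts in {s0, s1, s2, s4, s5} and M2 accepts in {0, 1, 2, 4, 5}. In every reachable pair the two components are either both accepting — (s0, 1), (s4, 4), (s2, 5), (s1, 0) — or both non-accepting, so no string is accepted by exactly one of the machines: L(M1) \ L(M2) and L(M2) \ L(M1) are both empty.
Hence every string is accepted by M1 iff it is accepted by M2, and the two languages coincide.

Yes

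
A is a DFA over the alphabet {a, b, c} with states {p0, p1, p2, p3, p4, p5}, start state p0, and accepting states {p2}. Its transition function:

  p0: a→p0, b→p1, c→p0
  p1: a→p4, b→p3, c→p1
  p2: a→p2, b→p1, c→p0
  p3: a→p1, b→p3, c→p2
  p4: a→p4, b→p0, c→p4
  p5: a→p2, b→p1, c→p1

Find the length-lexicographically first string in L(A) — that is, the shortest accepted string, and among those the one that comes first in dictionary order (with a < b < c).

bbc

A breadth-first search from p0 reaches an accepting state first via the path p0 → p1 → p3 → p2 on input bbc.
No string of length < 3 is accepted (BFS exhausts all shorter strings without reaching an accepting state), and bbc is the lexicographically least accepting string of length 3.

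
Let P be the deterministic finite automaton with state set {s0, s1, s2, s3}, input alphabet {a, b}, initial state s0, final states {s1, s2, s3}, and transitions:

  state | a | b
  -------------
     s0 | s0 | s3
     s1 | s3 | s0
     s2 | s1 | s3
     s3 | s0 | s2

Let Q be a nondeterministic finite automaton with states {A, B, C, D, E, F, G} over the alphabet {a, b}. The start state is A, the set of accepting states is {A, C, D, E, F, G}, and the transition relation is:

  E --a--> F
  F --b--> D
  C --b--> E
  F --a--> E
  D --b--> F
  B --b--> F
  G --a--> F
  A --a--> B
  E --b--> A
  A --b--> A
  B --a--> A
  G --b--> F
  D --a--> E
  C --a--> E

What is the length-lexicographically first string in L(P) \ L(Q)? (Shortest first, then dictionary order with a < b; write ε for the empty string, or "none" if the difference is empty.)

The string bba is accepted by P but not by Q.
No shorter string lies in the difference, and bba is the lexicographically first length-3 string in L(P) \ L(Q).

bba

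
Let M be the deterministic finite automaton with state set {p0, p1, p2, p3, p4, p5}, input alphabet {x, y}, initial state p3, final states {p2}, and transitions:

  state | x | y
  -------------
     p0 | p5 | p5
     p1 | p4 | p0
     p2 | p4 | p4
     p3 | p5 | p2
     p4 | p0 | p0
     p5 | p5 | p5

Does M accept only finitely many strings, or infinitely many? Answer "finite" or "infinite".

finite

The useful states (reachable from p3 and able to reach an accepting state) are {p2, p3}.
Restricted to these states the transition graph has no cycle, so every accepting path has bounded length and L is finite.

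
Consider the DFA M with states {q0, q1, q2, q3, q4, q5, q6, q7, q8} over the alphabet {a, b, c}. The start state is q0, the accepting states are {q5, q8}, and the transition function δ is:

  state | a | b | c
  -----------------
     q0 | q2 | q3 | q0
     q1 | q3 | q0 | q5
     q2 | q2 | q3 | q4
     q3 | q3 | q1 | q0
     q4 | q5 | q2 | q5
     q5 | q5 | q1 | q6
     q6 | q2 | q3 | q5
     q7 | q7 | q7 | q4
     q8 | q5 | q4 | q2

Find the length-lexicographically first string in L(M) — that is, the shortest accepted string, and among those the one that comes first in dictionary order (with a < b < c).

A breadth-first search from q0 reaches an accepting state first via the path q0 → q2 → q4 → q5 on input aca.
No string of length < 3 is accepted (BFS exhausts all shorter strings without reaching an accepting state), and aca is the lexicographically least accepting string of length 3.

aca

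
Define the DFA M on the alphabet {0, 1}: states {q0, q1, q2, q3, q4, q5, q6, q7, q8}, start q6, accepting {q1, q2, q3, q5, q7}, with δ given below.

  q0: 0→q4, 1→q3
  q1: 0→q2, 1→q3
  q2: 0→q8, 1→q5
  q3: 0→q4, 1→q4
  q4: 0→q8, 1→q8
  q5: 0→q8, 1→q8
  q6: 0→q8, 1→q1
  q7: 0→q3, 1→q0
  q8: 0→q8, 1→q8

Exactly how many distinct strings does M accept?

4

The useful subgraph on states {q1, q2, q3, q5, q6} is acyclic, so L(M) is finite; the longest accepting path visits 4 useful states, giving maximum string length 3.
Counting accepting paths from q6 by length: 1 of length 1, 2 of length 2, 1 of length 3. Total 4.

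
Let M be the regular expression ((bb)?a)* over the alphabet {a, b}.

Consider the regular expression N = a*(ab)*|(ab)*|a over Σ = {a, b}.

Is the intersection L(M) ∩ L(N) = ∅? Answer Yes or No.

No

The empty string ε is accepted by both M and N.
Hence L(M) ∩ L(N) ≠ ∅.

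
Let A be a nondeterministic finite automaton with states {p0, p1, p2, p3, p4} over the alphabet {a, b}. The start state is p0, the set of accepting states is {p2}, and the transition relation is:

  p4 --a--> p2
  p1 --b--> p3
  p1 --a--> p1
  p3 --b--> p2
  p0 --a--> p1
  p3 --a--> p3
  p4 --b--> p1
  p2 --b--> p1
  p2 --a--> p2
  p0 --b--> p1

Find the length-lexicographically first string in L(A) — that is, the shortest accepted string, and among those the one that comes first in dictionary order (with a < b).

abb

A breadth-first search from p0 reaches an accepting state first via the path p0 → p1 → p3 → p2 on input abb.
No string of length < 3 is accepted (BFS exhausts all shorter strings without reaching an accepting state), and abb is the lexicographically least accepting string of length 3.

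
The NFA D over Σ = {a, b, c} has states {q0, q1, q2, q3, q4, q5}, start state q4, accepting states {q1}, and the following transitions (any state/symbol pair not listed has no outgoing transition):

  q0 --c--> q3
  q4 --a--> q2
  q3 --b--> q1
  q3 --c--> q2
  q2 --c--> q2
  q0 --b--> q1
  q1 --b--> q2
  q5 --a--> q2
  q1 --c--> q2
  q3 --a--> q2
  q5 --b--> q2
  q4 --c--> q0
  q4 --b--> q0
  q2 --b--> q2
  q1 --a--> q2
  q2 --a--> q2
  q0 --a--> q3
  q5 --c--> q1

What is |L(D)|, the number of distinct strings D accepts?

The useful subgraph on states {q0, q1, q3, q4} is acyclic, so L(D) is finite; the longest accepting path visits 4 useful states, giving maximum string length 3.
Counting accepting paths from q4 by length: 2 of length 2, 4 of length 3. Total 6.

6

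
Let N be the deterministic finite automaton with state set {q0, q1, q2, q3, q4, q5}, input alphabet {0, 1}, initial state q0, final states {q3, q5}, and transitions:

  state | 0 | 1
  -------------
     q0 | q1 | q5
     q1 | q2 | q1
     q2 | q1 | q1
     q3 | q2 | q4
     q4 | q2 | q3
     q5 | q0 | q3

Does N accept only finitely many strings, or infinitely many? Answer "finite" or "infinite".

State q0 is reachable from the start and can reach an accepting state, and it lies on the cycle q0 → q5 → q0.
Traversing that cycle any number of times yields accepted strings of unbounded length, so the language is infinite.

infinite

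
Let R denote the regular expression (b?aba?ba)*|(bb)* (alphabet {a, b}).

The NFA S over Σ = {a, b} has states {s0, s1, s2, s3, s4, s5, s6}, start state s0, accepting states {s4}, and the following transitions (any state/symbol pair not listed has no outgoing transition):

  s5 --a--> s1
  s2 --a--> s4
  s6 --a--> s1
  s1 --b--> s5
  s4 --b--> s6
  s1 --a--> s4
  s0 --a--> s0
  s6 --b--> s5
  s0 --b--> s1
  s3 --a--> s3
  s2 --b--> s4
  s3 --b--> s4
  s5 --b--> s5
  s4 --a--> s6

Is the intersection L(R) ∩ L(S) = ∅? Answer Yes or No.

Converting the expression R to a DFA (subset construction, then merging equivalent states) gives the minimal DFA with states {r0, r1, r2, r3, r4, r5, r6, r7, r8, r9, r10}, start state r0, accepting states {r0, r5, r9} and transitions r0: a→r1, b→r2; r1: a→r3, b→r4; r2: a→r1, b→r5; r3: a→r3, b→r3; r4: a→r6, b→r7; r5: a→r3, b→r8; r6: a→r3, b→r7; r7: a→r9, b→r3; r8: a→r3, b→r5; r9: a→r1, b→r10; r10: a→r1, b→r3.
Exploring the product automaton R × S from the start pair (r0, s0), following both machines on each input symbol, reaches 21 state pairs: (r0, s0), (r1, s0), (r2, s1), (r3, s0), (r4, s1), (r1, s4), (r5, s5), (r3, s1), (r6, s4), (r7, s5), (r3, s6), (r4, s6), (r8, s5), (r3, s4), (r3, s5), (r7, s6), (r9, s1), (r6, s1), (r10, s5), (r1, s1), (r4, s5).
R accepts in {r0, r5, r9} and S accepts in {s4}; no reachable pair has both components accepting, so no string drives both machines to acceptance simultaneously and L(R) ∩ L(S) = ∅.
So no string is accepted by both, and the intersection is empty.

Yes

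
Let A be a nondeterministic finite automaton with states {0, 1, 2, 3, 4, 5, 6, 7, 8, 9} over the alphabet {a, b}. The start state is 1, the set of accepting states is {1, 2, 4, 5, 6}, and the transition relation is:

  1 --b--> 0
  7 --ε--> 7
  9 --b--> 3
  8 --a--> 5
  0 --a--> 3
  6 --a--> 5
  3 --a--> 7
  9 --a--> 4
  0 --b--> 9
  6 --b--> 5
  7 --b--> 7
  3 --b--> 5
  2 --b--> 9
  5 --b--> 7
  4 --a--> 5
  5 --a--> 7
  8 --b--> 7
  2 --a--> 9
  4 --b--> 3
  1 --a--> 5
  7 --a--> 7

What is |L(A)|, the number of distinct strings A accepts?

The useful subgraph on states {0, 1, 3, 4, 5, 9} is acyclic, so L(A) is finite; the longest accepting path visits 6 useful states, giving maximum string length 5.
Counting accepting paths from 1 by length: 1 of length 0, 1 of length 1, 2 of length 3, 2 of length 4, 1 of length 5. Total 7.

7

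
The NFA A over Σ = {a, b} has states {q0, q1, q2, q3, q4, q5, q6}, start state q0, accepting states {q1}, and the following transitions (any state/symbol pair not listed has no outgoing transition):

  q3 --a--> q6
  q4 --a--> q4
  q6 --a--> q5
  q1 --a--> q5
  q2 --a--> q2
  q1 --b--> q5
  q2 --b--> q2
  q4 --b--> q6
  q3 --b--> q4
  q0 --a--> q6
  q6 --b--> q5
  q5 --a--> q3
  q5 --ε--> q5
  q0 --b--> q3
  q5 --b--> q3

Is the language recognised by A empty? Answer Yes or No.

The states reachable from the start state are {q0, q3, q4, q5, q6}.
None of the accepting states {q1} is reachable, so no string is accepted and L(A) = ∅.

Yes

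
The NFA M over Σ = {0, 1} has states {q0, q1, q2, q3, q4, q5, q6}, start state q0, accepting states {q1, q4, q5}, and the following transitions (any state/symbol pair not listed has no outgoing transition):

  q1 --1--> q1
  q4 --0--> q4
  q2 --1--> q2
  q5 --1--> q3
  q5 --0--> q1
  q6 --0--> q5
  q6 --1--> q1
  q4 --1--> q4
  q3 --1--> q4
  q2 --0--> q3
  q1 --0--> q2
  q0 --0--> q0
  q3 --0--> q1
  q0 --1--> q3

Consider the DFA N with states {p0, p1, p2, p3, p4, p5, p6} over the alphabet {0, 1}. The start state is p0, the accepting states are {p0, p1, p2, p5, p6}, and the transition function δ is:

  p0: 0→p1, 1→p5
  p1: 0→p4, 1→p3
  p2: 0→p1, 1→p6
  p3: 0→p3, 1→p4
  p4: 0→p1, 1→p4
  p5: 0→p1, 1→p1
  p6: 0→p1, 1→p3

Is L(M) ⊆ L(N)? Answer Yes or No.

No

The string 010 is in L(M) but not in L(N).
So L(M) ⊄ L(N).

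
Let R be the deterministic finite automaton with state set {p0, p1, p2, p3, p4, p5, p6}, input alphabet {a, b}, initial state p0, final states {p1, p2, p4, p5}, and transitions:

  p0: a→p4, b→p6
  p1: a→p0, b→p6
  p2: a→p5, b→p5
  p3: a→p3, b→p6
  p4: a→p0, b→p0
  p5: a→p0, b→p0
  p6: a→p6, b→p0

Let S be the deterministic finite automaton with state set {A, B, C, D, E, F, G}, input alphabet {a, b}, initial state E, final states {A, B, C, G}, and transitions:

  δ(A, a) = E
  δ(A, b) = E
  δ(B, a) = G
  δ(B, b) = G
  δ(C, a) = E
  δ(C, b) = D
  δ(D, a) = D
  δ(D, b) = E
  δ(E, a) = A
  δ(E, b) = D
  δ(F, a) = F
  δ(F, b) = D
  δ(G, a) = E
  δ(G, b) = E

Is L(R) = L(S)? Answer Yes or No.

Yes

Exploring the product automaton R × S from the start pair (p0, E), following both machines on each input symbol, reaches 3 state pairs: (p0, E), (p4, A), (p6, D).
R accepts in {p1, p2, p4, p5} and S accepts in {A, B, C, G}. In every reachable pair the two components are either both accepting — (p4, A) — or both non-accepting, so no string is accepted by exactly one of the machines: L(R) \ L(S) and L(S) \ L(R) are both empty.
Hence every string is accepted by R iff it is accepted by S, and the two languages coincide.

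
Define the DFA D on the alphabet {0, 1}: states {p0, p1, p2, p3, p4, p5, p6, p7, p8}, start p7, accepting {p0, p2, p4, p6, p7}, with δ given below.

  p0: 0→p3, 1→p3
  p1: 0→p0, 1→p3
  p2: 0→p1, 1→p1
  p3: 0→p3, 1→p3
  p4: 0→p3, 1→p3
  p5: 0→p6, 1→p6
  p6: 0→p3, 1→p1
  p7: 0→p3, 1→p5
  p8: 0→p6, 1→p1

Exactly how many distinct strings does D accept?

5

The useful subgraph on states {p0, p1, p5, p6, p7} is acyclic, so L(D) is finite; the longest accepting path visits 5 useful states, giving maximum string length 4.
Counting accepting paths from p7 by length: 1 of length 0, 2 of length 2, 2 of length 4. Total 5.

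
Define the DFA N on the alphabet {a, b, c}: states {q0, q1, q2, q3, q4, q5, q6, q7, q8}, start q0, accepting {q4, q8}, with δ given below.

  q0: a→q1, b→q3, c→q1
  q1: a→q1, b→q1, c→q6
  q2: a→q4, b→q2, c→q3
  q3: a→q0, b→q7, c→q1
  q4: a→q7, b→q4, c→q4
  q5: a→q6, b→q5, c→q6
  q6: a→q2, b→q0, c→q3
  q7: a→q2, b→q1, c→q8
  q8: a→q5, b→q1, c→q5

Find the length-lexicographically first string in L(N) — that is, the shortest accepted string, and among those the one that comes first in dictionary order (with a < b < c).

bbc

A breadth-first search from q0 reaches an accepting state first via the path q0 → q3 → q7 → q8 on input bbc.
No string of length < 3 is accepted (BFS exhausts all shorter strings without reaching an accepting state), and bbc is the lexicographically least accepting string of length 3.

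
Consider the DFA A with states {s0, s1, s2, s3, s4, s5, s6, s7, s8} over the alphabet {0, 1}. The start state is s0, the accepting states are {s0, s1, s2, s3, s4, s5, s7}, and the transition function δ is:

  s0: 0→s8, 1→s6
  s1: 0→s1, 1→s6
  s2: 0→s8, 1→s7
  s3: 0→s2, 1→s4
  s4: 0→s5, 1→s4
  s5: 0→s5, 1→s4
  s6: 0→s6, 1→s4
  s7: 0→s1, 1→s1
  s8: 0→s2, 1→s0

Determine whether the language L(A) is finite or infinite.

infinite

State s0 is reachable from the start and can reach an accepting state, and it lies on the cycle s0 → s8 → s0.
Traversing that cycle any number of times yields accepted strings of unbounded length, so the language is infinite.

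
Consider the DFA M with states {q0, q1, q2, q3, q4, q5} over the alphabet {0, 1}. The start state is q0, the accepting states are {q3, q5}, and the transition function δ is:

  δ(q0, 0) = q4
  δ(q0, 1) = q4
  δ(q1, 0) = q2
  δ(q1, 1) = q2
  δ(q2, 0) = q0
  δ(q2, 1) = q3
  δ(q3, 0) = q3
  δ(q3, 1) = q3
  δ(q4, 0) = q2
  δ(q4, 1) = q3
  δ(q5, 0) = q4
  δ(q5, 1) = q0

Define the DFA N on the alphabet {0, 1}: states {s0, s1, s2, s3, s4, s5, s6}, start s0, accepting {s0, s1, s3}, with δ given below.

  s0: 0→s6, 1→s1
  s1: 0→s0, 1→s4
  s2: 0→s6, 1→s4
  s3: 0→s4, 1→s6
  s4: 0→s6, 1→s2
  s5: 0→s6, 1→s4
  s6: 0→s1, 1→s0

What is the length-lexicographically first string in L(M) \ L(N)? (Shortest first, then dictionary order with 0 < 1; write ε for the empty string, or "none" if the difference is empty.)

The string 11 is accepted by M but not by N.
No shorter string lies in the difference, and 11 is the lexicographically first length-2 string in L(M) \ L(N).

11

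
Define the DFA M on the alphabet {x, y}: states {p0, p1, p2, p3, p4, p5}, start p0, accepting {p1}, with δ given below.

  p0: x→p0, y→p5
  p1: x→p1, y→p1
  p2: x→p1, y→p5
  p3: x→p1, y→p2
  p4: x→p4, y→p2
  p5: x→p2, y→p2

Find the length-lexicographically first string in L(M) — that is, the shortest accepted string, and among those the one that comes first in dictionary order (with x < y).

yxx

A breadth-first search from p0 reaches an accepting state first via the path p0 → p5 → p2 → p1 on input yxx.
No string of length < 3 is accepted (BFS exhausts all shorter strings without reaching an accepting state), and yxx is the lexicographically least accepting string of length 3.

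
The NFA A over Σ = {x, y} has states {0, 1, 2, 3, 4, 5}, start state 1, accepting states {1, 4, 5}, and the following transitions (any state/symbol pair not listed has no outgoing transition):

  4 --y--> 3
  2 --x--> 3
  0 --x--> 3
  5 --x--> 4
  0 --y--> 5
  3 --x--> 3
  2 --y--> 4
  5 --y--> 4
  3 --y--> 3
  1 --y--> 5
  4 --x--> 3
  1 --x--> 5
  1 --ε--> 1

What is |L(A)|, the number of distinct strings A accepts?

7

The useful subgraph on states {1, 4, 5} is acyclic, so L(A) is finite; the longest accepting path visits 3 useful states, giving maximum string length 2.
Counting accepting paths from 1 by length: 1 of length 0, 2 of length 1, 4 of length 2. Total 7.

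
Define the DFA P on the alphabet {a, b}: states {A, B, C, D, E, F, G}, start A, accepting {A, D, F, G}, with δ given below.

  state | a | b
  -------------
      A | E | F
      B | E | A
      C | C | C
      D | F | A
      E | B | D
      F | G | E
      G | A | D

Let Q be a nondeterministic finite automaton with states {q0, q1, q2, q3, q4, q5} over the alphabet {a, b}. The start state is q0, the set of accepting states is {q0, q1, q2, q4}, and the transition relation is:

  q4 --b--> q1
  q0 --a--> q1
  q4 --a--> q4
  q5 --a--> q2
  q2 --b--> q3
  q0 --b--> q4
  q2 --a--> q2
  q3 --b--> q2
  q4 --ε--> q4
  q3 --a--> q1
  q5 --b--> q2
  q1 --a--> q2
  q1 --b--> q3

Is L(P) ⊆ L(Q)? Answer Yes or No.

No

The string ab is in L(P) but not in L(Q).
So L(P) ⊄ L(Q).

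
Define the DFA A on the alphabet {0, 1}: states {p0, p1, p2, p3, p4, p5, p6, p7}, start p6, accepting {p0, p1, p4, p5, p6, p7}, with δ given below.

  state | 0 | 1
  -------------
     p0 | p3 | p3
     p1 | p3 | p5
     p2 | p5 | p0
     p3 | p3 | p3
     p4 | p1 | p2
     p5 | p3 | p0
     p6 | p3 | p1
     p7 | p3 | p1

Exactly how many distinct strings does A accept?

The useful subgraph on states {p0, p1, p5, p6} is acyclic, so L(A) is finite; the longest accepting path visits 4 useful states, giving maximum string length 3.
Counting accepting paths from p6 by length: 1 of length 0, 1 of length 1, 1 of length 2, 1 of length 3. Total 4.

4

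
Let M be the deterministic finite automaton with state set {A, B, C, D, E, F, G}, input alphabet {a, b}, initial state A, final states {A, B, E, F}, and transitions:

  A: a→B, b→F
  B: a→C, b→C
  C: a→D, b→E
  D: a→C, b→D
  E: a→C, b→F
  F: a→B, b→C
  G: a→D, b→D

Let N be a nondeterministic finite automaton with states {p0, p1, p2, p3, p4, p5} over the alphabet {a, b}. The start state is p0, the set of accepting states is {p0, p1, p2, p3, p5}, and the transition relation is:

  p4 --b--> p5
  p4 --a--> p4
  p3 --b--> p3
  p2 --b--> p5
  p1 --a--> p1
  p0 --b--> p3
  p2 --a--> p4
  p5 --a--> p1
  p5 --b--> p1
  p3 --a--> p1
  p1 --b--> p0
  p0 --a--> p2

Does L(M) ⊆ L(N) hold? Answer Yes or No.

Yes

Exploring the product automaton M × N from the start pair (A, p0), following both machines on each input symbol, reaches 22 state pairs: (A, p0), (B, p2), (F, p3), (C, p4), (C, p5), (B, p1), (C, p3), (D, p4), (E, p5), (D, p1), (E, p1), (C, p1), (C, p0), (E, p3), (D, p5), (F, p1), (D, p0), (F, p0), (E, p0), (D, p2), (C, p2), (D, p3).
M accepts in {A, B, E, F} and N accepts in {p0, p1, p2, p3, p5}. The reachable pairs whose M-component is accepting are (A, p0), (B, p2), (F, p3), (B, p1), (E, p5), (E, p1), (E, p3), (F, p1), (F, p0), (E, p0); in each of them the N-component is accepting too, so the product for L(M) \ L(N) (M-component accepting, N-component rejecting) has no reachable accepting pair and the difference is empty.
Hence every string in L(M) is also in L(N).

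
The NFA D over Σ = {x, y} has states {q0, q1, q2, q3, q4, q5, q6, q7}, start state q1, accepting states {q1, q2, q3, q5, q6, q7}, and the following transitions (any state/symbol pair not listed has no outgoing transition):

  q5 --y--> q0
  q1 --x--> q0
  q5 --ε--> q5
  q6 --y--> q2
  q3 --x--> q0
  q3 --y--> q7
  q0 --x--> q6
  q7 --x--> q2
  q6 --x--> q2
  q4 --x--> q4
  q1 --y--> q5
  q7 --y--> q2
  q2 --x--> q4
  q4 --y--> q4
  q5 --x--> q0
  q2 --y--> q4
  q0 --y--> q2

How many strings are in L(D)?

14

The useful subgraph on states {q0, q1, q2, q5, q6} is acyclic, so L(D) is finite; the longest accepting path visits 5 useful states, giving maximum string length 4.
Counting accepting paths from q1 by length: 1 of length 0, 1 of length 1, 2 of length 2, 6 of length 3, 4 of length 4. Total 14.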